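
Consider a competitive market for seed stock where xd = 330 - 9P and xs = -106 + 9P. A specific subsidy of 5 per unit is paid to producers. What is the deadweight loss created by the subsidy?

Pre-subsidy: 330 - 9P = -106 + 9P gives P* = 218/9, x* = 112.
With the subsidy, sellers receive Ps = Pb + 5 for each unit, where Pb is the price buyers pay.
Supply in terms of Pb becomes xs = -106 + 9(Pb + 5) = -61 + 9Pb. Setting this equal to demand: 330 - 9Pb = -61 + 9Pb, so Pb = 391/18.
Sellers receive Ps = 391/18 + 5 = 481/18; x' = 330 − 9·(391/18) = 134.5.
The subsidy expands output by 134.5 − 112 = 22.5 past the efficient level; on those units the gap between marginal cost and willingness to pay runs from 0 up to 5.
DWL = ½ × 5 × 22.5 = 56.25.

Deadweight loss = 56.25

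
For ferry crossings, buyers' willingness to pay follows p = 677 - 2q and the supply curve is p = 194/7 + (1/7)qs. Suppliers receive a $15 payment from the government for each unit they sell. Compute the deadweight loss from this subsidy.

Pre-subsidy: 677 - 2q = 194/7 + (1/7)q gives q* = 303 and p* = 71.
With the subsidy, sellers receive ps = pb + 15 for each unit, where pb is the price buyers pay.
On the curves, pb = 677 - 2q and ps = 194/7 + (1/7)q; the wedge ps − pb = 15 gives 194/7 + (1/7)q − (677 - 2q) = 15, so q' = 310.
Then pb = 677 − 2·310 = 57 and ps = 194/7 + (1/7)·310 = 72.
The subsidy expands output by 310 − 303 = 7 past the efficient level; on those units the gap between marginal cost and willingness to pay runs from 0 up to 15.
DWL = ½ × 15 × 7 = 52.5.

Deadweight loss = $52.5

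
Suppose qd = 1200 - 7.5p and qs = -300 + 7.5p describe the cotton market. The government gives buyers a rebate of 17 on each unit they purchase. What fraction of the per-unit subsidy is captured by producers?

Producer share = 0.5

Pre-subsidy: 1200 - 7.5p = -300 + 7.5p gives p* = 100, q* = 450.
With the rebate, buyers effectively pay pb = ps − 17, where ps is the price sellers receive.
Demand in terms of ps becomes qd = 1200 − 7.5(ps − 17) = 1327.5 - 7.5ps. Setting this equal to supply: 1327.5 - 7.5ps = -300 + 7.5ps, so ps = 108.5.
Buyers pay pb = 108.5 − 17 = 91.5; q' = -300 + 7.5·108.5 = 513.75.
Buyers' price falls by p* − pb = 100 − 91.5 = 8.5; sellers' price rises by ps − p* = 108.5 − 100 = 8.5.
So producers capture 8.5/17 = 0.5 of each unit of subsidy.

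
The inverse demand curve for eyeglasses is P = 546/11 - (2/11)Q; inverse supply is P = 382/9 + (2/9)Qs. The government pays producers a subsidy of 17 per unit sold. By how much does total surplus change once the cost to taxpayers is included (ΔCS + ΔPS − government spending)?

Pre-subsidy: 546/11 - (2/11)Q = 382/9 + (2/9)Q gives Q* = 17.8 and P* = 46.4.
With the subsidy, sellers receive Ps = Pb + 17 for each unit, where Pb is the price buyers pay.
On the curves, Pb = 546/11 - (2/11)Q and Ps = 382/9 + (2/9)Q; the wedge Ps − Pb = 17 gives 382/9 + (2/9)Q − (546/11 - (2/11)Q) = 17, so Q' = 59.875.
Then Pb = 546/11 − (2/11)·59.875 = 38.75 and Ps = 382/9 + (2/9)·59.875 = 55.75.
ΔCS = ½(17.8 + 59.875)(46.4 − 38.75) = 297.106875; ΔPS = ½(17.8 + 59.875)(55.75 − 46.4) = 363.130625.
Government spending = 17 × 59.875 = 1017.875.
Net change = 297.106875 + 363.130625 − 1017.875 = -357.6375. The loss equals the DWL triangle ½·17·42.075.

Net change in total surplus = -357.6375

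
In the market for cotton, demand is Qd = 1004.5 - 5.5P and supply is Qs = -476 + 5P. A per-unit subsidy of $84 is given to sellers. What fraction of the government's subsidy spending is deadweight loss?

Pre-subsidy: 1004.5 - 5.5P = -476 + 5P gives P* = 141, Q* = 229.
With the subsidy, sellers receive Ps = Pb + 84 for each unit, where Pb is the price buyers pay.
Supply in terms of Pb becomes Qs = -476 + 5(Pb + 84) = -56 + 5Pb. Setting this equal to demand: 1004.5 - 5.5Pb = -56 + 5Pb, so Pb = 101.
Sellers receive Ps = 101 + 84 = 185; Q' = 1004.5 − 5.5·101 = 449.
ΔCS = ½(229 + 449)(141 − 101) = 13560; ΔPS = ½(229 + 449)(185 − 141) = 14916.
Government spending = 84 × 449 = 37716.
DWL = ½ × 84 × (449 − 229) = 9240; fraction = 9240 / 37716 = 110/449.

DWL / government spending = 110/449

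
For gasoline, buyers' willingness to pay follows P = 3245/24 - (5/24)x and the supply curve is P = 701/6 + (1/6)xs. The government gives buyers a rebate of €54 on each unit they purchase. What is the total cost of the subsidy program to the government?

Pre-subsidy: 3245/24 - (5/24)x = 701/6 + (1/6)x gives x* = 49 and P* = 125.
With the rebate, buyers effectively pay Pb = Ps − 54, where Ps is the price sellers receive.
On the curves, Pb = 3245/24 - (5/24)x and Ps = 701/6 + (1/6)x; the wedge Ps − Pb = 54 gives 701/6 + (1/6)x − (3245/24 - (5/24)x) = 54, so x' = 193.
Then Pb = 3245/24 − (5/24)·193 = 95 and Ps = 701/6 + (1/6)·193 = 149.
Government outlay = subsidy × quantity = 54 × 193 = 10422.

Government cost = €10422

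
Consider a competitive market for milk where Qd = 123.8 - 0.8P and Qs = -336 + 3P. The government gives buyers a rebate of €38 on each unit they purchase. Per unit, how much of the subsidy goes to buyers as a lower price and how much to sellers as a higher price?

Buyers gain €30 per unit; sellers gain €8 per unit

Pre-subsidy: 123.8 - 0.8P = -336 + 3P gives P* = 121, Q* = 27.
With the rebate, buyers effectively pay Pb = Ps − 38, where Ps is the price sellers receive.
Demand in terms of Ps becomes Qd = 123.8 − 0.8(Ps − 38) = 154.2 - 0.8Ps. Setting this equal to supply: 154.2 - 0.8Ps = -336 + 3Ps, so Ps = 129.
Buyers pay Pb = 129 − 38 = 91; Q' = -336 + 3·129 = 51.
Buyers' price falls by P* − Pb = 121 − 91 = 30; sellers' price rises by Ps − P* = 129 − 121 = 8.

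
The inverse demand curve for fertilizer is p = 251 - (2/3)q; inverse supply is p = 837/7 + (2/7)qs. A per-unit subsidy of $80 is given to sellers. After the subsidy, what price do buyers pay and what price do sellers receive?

Pre-subsidy: 251 - (2/3)q = 837/7 + (2/7)q gives q* = 138 and p* = 159.
With the subsidy, sellers receive ps = pb + 80 for each unit, where pb is the price buyers pay.
On the curves, pb = 251 - (2/3)q and ps = 837/7 + (2/7)q; the wedge ps − pb = 80 gives 837/7 + (2/7)q − (251 - (2/3)q) = 80, so q' = 222.
Then pb = 251 − (2/3)·222 = 103 and ps = 837/7 + (2/7)·222 = 183.

Buyers pay $103; sellers receive $183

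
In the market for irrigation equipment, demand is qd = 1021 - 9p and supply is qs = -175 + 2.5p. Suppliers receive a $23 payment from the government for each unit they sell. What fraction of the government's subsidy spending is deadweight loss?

Pre-subsidy: 1021 - 9p = -175 + 2.5p gives p* = 104, q* = 85.
With the subsidy, sellers receive ps = pb + 23 for each unit, where pb is the price buyers pay.
Supply in terms of pb becomes qs = -175 + 2.5(pb + 23) = -117.5 + 2.5pb. Setting this equal to demand: 1021 - 9pb = -117.5 + 2.5pb, so pb = 99.
Sellers receive ps = 99 + 23 = 122; q' = 1021 − 9·99 = 130.
ΔCS = ½(85 + 130)(104 − 99) = 537.5; ΔPS = ½(85 + 130)(122 − 104) = 1935.
Government spending = 23 × 130 = 2990.
DWL = ½ × 23 × (130 − 85) = 517.5; fraction = 517.5 / 2990 = 9/52.

DWL / government spending = 9/52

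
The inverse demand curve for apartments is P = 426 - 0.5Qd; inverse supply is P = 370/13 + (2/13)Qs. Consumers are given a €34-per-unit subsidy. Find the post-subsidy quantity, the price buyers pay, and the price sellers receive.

Q' = 660; buyers pay €96; sellers receive €130

Pre-subsidy: 426 - 0.5Q = 370/13 + (2/13)Q gives Q* = 608 and P* = 122.
With the rebate, buyers effectively pay Pb = Ps − 34, where Ps is the price sellers receive.
On the curves, Pb = 426 - 0.5Q and Ps = 370/13 + (2/13)Q; the wedge Ps − Pb = 34 gives 370/13 + (2/13)Q − (426 - 0.5Q) = 34, so Q' = 660.
Then Pb = 426 − 0.5·660 = 96 and Ps = 370/13 + (2/13)·660 = 130.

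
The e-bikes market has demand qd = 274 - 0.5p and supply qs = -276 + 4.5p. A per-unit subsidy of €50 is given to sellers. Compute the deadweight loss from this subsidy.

Deadweight loss = €562.5

Pre-subsidy: 274 - 0.5p = -276 + 4.5p gives p* = 110, q* = 219.
With the subsidy, sellers receive ps = pb + 50 for each unit, where pb is the price buyers pay.
Supply in terms of pb becomes qs = -276 + 4.5(pb + 50) = -51 + 4.5pb. Setting this equal to demand: 274 - 0.5pb = -51 + 4.5pb, so pb = 65.
Sellers receive ps = 65 + 50 = 115; q' = 274 − 0.5·65 = 241.5.
The subsidy expands output by 241.5 − 219 = 22.5 past the efficient level; on those units the gap between marginal cost and willingness to pay runs from 0 up to 50.
DWL = ½ × 50 × 22.5 = 562.5.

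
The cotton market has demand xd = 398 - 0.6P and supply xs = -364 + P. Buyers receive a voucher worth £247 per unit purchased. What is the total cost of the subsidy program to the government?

Pre-subsidy: 398 - 0.6P = -364 + P gives P* = 476.25, x* = 112.25.
With the rebate, buyers effectively pay Pb = Ps − 247, where Ps is the price sellers receive.
Demand in terms of Ps becomes xd = 398 − 0.6(Ps − 247) = 546.2 - 0.6Ps. Setting this equal to supply: 546.2 - 0.6Ps = -364 + Ps, so Ps = 568.875.
Buyers pay Pb = 568.875 − 247 = 321.875; x' = -364 + 1·568.875 = 204.875.
Government outlay = subsidy × quantity = 247 × 204.875 = 50604.125.

Government cost = £50604.125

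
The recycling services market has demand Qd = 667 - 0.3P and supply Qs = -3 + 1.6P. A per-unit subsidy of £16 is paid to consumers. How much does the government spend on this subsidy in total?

Government cost = 859184/95

Pre-subsidy: 667 - 0.3P = -3 + 1.6P gives P* = 6700/19, Q* = 10663/19.
With the rebate, buyers effectively pay Pb = Ps − 16, where Ps is the price sellers receive.
Demand in terms of Ps becomes Qd = 667 − 0.3(Ps − 16) = 671.8 - 0.3Ps. Setting this equal to supply: 671.8 - 0.3Ps = -3 + 1.6Ps, so Ps = 6748/19.
Buyers pay Pb = 6748/19 − 16 = 6444/19; Q' = -3 + 1.6·(6748/19) = 53699/95.
Government outlay = subsidy × quantity = 16 × 53699/95 = 859184/95.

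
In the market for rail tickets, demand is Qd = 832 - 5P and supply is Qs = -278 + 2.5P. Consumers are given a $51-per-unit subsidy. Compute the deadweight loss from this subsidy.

Deadweight loss = $2167.5

Pre-subsidy: 832 - 5P = -278 + 2.5P gives P* = 148, Q* = 92.
With the rebate, buyers effectively pay Pb = Ps − 51, where Ps is the price sellers receive.
Demand in terms of Ps becomes Qd = 832 − 5(Ps − 51) = 1087 - 5Ps. Setting this equal to supply: 1087 - 5Ps = -278 + 2.5Ps, so Ps = 182.
Buyers pay Pb = 182 − 51 = 131; Q' = -278 + 2.5·182 = 177.
The subsidy expands output by 177 − 92 = 85 past the efficient level; on those units the gap between marginal cost and willingness to pay runs from 0 up to 51.
DWL = ½ × 51 × 85 = 2167.5.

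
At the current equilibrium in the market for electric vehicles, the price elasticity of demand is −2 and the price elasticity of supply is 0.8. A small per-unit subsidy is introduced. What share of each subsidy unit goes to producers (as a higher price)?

For a small subsidy around the equilibrium, the benefit split depends on the relative slopes, which at a point are proportional to the elasticities.
Buyer share = εs/(εs + |εd|) = 0.8/(0.8 + 2) = 2/7; seller share = |εd|/(εs + |εd|) = 5/7.
So producers capture 5/7 of the subsidy.

Producer share = 5/7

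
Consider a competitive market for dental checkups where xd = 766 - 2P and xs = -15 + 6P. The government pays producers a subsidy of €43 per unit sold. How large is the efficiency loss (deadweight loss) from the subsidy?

Pre-subsidy: 766 - 2P = -15 + 6P gives P* = 97.625, x* = 570.75.
With the subsidy, sellers receive Ps = Pb + 43 for each unit, where Pb is the price buyers pay.
Supply in terms of Pb becomes xs = -15 + 6(Pb + 43) = 243 + 6Pb. Setting this equal to demand: 766 - 2Pb = 243 + 6Pb, so Pb = 65.375.
Sellers receive Ps = 65.375 + 43 = 108.375; x' = 766 − 2·65.375 = 635.25.
The subsidy expands output by 635.25 − 570.75 = 64.5 past the efficient level; on those units the gap between marginal cost and willingness to pay runs from 0 up to 43.
DWL = ½ × 43 × 64.5 = 1386.75.

Deadweight loss = €1386.75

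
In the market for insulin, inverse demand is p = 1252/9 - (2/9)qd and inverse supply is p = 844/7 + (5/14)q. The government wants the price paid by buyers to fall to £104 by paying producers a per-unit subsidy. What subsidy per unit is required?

Required subsidy s = £73 per unit

At a buyer price of 104, quantity demanded is 626 − 4.5·104 = 158.
Sellers supply 158 only when they receive ps = 844/7 + (5/14)·158 = 177.
s = ps − pb = 177 − 104 = 73.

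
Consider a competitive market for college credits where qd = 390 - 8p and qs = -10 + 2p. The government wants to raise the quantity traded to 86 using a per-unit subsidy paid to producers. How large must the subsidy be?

At q = 86, invert demand for the buyer price: pb = (390 − 86)/8 = 38; invert supply for the seller price: ps = (86 − (-10))/2 = 48.
The subsidy must fill the gap: s = ps − pb = 48 − 38 = 10.

Required subsidy s = 10 per unit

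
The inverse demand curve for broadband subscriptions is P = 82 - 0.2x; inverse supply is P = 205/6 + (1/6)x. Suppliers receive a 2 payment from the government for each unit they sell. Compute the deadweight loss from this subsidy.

Pre-subsidy: 82 - 0.2x = 205/6 + (1/6)x gives x* = 1435/11 and P* = 615/11.
With the subsidy, sellers receive Ps = Pb + 2 for each unit, where Pb is the price buyers pay.
On the curves, Pb = 82 - 0.2x and Ps = 205/6 + (1/6)x; the wedge Ps − Pb = 2 gives 205/6 + (1/6)x − (82 - 0.2x) = 2, so x' = 1495/11.
Then Pb = 82 − 0.2·(1495/11) = 603/11 and Ps = 205/6 + (1/6)·(1495/11) = 625/11.
The subsidy expands output by 1495/11 − 1435/11 = 60/11 past the efficient level; on those units the gap between marginal cost and willingness to pay runs from 0 up to 2.
DWL = ½ × 2 × 60/11 = 60/11.

Deadweight loss = 60/11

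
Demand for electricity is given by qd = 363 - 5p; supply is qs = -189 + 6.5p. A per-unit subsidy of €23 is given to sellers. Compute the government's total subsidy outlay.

Government cost = €4324

Pre-subsidy: 363 - 5p = -189 + 6.5p gives p* = 48, q* = 123.
With the subsidy, sellers receive ps = pb + 23 for each unit, where pb is the price buyers pay.
Supply in terms of pb becomes qs = -189 + 6.5(pb + 23) = -39.5 + 6.5pb. Setting this equal to demand: 363 - 5pb = -39.5 + 6.5pb, so pb = 35.
Sellers receive ps = 35 + 23 = 58; q' = 363 − 5·35 = 188.
Government outlay = subsidy × quantity = 23 × 188 = 4324.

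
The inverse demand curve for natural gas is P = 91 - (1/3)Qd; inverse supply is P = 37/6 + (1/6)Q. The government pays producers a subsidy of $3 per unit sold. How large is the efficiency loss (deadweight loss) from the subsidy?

Pre-subsidy: 91 - (1/3)Q = 37/6 + (1/6)Q gives Q* = 509/3 and P* = 310/9.
With the subsidy, sellers receive Ps = Pb + 3 for each unit, where Pb is the price buyers pay.
On the curves, Pb = 91 - (1/3)Q and Ps = 37/6 + (1/6)Q; the wedge Ps − Pb = 3 gives 37/6 + (1/6)Q − (91 - (1/3)Q) = 3, so Q' = 527/3.
Then Pb = 91 − (1/3)·(527/3) = 292/9 and Ps = 37/6 + (1/6)·(527/3) = 319/9.
The subsidy expands output by 527/3 − 509/3 = 6 past the efficient level; on those units the gap between marginal cost and willingness to pay runs from 0 up to 3.
DWL = ½ × 3 × 6 = 9.

Deadweight loss = $9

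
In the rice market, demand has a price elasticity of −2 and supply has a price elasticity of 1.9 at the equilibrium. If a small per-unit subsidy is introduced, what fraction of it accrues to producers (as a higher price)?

Producer share = 20/39

For a small subsidy around the equilibrium, the benefit split depends on the relative slopes, which at a point are proportional to the elasticities.
Buyer share = εs/(εs + |εd|) = 1.9/(1.9 + 2) = 19/39; seller share = |εd|/(εs + |εd|) = 20/39.
So producers capture 20/39 of the subsidy.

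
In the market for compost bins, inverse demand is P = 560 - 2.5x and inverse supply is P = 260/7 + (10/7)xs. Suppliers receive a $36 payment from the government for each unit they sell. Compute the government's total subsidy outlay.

Government cost = 281664/55

Pre-subsidy: 560 - 2.5x = 260/7 + (10/7)x gives x* = 1464/11 and P* = 2500/11.
With the subsidy, sellers receive Ps = Pb + 36 for each unit, where Pb is the price buyers pay.
On the curves, Pb = 560 - 2.5x and Ps = 260/7 + (10/7)x; the wedge Ps − Pb = 36 gives 260/7 + (10/7)x − (560 - 2.5x) = 36, so x' = 7824/55.
Then Pb = 560 − 2.5·(7824/55) = 2248/11 and Ps = 260/7 + (10/7)·(7824/55) = 2644/11.
Government outlay = subsidy × quantity = 36 × 7824/55 = 281664/55.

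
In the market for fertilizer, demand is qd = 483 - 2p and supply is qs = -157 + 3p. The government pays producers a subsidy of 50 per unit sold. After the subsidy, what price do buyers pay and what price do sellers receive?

Pre-subsidy: 483 - 2p = -157 + 3p gives p* = 128, q* = 227.
With the subsidy, sellers receive ps = pb + 50 for each unit, where pb is the price buyers pay.
Supply in terms of pb becomes qs = -157 + 3(pb + 50) = -7 + 3pb. Setting this equal to demand: 483 - 2pb = -7 + 3pb, so pb = 98.
Sellers receive ps = 98 + 50 = 148; q' = 483 − 2·98 = 287.

Buyers pay 98; sellers receive 148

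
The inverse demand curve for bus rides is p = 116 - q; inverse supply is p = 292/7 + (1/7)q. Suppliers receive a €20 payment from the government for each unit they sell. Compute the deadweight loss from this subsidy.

Deadweight loss = €175

Pre-subsidy: 116 - q = 292/7 + (1/7)q gives q* = 65 and p* = 51.
With the subsidy, sellers receive ps = pb + 20 for each unit, where pb is the price buyers pay.
On the curves, pb = 116 - q and ps = 292/7 + (1/7)q; the wedge ps − pb = 20 gives 292/7 + (1/7)q − (116 - q) = 20, so q' = 82.5.
Then pb = 116 − 1·82.5 = 33.5 and ps = 292/7 + (1/7)·82.5 = 53.5.
The subsidy expands output by 82.5 − 65 = 17.5 past the efficient level; on those units the gap between marginal cost and willingness to pay runs from 0 up to 20.
DWL = ½ × 20 × 17.5 = 175.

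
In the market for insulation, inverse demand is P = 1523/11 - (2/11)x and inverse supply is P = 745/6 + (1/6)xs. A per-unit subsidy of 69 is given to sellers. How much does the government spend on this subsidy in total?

Pre-subsidy: 1523/11 - (2/11)x = 745/6 + (1/6)x gives x* = 41 and P* = 131.
With the subsidy, sellers receive Ps = Pb + 69 for each unit, where Pb is the price buyers pay.
On the curves, Pb = 1523/11 - (2/11)x and Ps = 745/6 + (1/6)x; the wedge Ps − Pb = 69 gives 745/6 + (1/6)x − (1523/11 - (2/11)x) = 69, so x' = 239.
Then Pb = 1523/11 − (2/11)·239 = 95 and Ps = 745/6 + (1/6)·239 = 164.
Government outlay = subsidy × quantity = 69 × 239 = 16491.

Government cost = 16491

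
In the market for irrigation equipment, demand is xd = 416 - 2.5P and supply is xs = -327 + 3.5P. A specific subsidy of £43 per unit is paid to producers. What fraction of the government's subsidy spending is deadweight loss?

Pre-subsidy: 416 - 2.5P = -327 + 3.5P gives P* = 743/6, x* = 1277/12.
With the subsidy, sellers receive Ps = Pb + 43 for each unit, where Pb is the price buyers pay.
Supply in terms of Pb becomes xs = -327 + 3.5(Pb + 43) = -176.5 + 3.5Pb. Setting this equal to demand: 416 - 2.5Pb = -176.5 + 3.5Pb, so Pb = 98.75.
Sellers receive Ps = 98.75 + 43 = 141.75; x' = 416 − 2.5·98.75 = 169.125.
ΔCS = ½(1277/12 + 169.125)(743/6 − 98.75) = 1990513/576; ΔPS = ½(1277/12 + 169.125)(141.75 − 743/6) = 1421795/576.
Government spending = 43 × 169.125 = 7272.375.
DWL = ½ × 43 × (169.125 − 1277/12) = 64715/48; fraction = (64715/48) / 7272.375 = 1505/8118.

DWL / government spending = 1505/8118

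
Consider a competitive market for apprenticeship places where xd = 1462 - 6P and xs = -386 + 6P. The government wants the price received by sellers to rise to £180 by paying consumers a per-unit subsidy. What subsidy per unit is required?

Required subsidy s = £52 per unit

At a seller price of 180, quantity supplied is -386 + 6·180 = 694.
Buyers absorb 694 only when they pay Pb with 1462 − 6·Pb = 694, i.e. Pb = 128.
s = Ps − Pb = 180 − 128 = 52.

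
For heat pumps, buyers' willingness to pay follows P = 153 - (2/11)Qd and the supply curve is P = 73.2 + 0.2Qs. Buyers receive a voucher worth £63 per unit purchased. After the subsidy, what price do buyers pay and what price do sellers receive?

Pre-subsidy: 153 - (2/11)Q = 73.2 + 0.2Q gives Q* = 209 and P* = 115.
With the rebate, buyers effectively pay Pb = Ps − 63, where Ps is the price sellers receive.
On the curves, Pb = 153 - (2/11)Q and Ps = 73.2 + 0.2Q; the wedge Ps − Pb = 63 gives 73.2 + 0.2Q − (153 - (2/11)Q) = 63, so Q' = 374.
Then Pb = 153 − (2/11)·374 = 85 and Ps = 73.2 + 0.2·374 = 148.

Buyers pay £85; sellers receive £148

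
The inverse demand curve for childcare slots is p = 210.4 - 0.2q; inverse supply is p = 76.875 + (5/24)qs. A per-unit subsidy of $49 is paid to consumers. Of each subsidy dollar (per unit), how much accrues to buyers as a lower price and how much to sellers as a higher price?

Buyers gain $24 per unit; sellers gain $25 per unit

Pre-subsidy: 210.4 - 0.2q = 76.875 + (5/24)q gives q* = 327 and p* = 145.
With the rebate, buyers effectively pay pb = ps − 49, where ps is the price sellers receive.
On the curves, pb = 210.4 - 0.2q and ps = 76.875 + (5/24)q; the wedge ps − pb = 49 gives 76.875 + (5/24)q − (210.4 - 0.2q) = 49, so q' = 447.
Then pb = 210.4 − 0.2·447 = 121 and ps = 76.875 + (5/24)·447 = 170.
Buyers' price falls by p* − pb = 145 − 121 = 24; sellers' price rises by ps − p* = 170 − 145 = 25.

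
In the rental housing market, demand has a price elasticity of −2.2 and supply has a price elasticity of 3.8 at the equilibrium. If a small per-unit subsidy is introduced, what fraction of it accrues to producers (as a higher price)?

Producer share = 11/30

For a small subsidy around the equilibrium, the benefit split depends on the relative slopes, which at a point are proportional to the elasticities.
Buyer share = εs/(εs + |εd|) = 3.8/(3.8 + 2.2) = 19/30; seller share = |εd|/(εs + |εd|) = 11/30.
So producers capture 11/30 of the subsidy.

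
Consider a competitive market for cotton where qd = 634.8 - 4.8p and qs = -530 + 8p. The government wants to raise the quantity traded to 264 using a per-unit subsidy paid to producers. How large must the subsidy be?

At q = 264, invert demand for the buyer price: pb = (634.8 − 264)/4.8 = 77.25; invert supply for the seller price: ps = (264 − (-530))/8 = 99.25.
The subsidy must fill the gap: s = ps − pb = 99.25 − 77.25 = 22.

Required subsidy s = 22 per unit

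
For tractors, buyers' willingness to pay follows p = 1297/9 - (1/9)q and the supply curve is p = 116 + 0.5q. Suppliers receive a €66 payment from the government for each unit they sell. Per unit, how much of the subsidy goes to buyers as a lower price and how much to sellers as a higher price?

Pre-subsidy: 1297/9 - (1/9)q = 116 + 0.5q gives q* = 46 and p* = 139.
With the subsidy, sellers receive ps = pb + 66 for each unit, where pb is the price buyers pay.
On the curves, pb = 1297/9 - (1/9)q and ps = 116 + 0.5q; the wedge ps − pb = 66 gives 116 + 0.5q − (1297/9 - (1/9)q) = 66, so q' = 154.
Then pb = 1297/9 − (1/9)·154 = 127 and ps = 116 + 0.5·154 = 193.
Buyers' price falls by p* − pb = 139 − 127 = 12; sellers' price rises by ps − p* = 193 − 139 = 54.

Buyers gain €12 per unit; sellers gain €54 per unit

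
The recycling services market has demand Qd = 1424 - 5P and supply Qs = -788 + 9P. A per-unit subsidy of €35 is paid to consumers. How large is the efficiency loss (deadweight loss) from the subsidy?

Deadweight loss = €1968.75

Pre-subsidy: 1424 - 5P = -788 + 9P gives P* = 158, Q* = 634.
With the rebate, buyers effectively pay Pb = Ps − 35, where Ps is the price sellers receive.
Demand in terms of Ps becomes Qd = 1424 − 5(Ps − 35) = 1599 - 5Ps. Setting this equal to supply: 1599 - 5Ps = -788 + 9Ps, so Ps = 170.5.
Buyers pay Pb = 170.5 − 35 = 135.5; Q' = -788 + 9·170.5 = 746.5.
The subsidy expands output by 746.5 − 634 = 112.5 past the efficient level; on those units the gap between marginal cost and willingness to pay runs from 0 up to 35.
DWL = ½ × 35 × 112.5 = 1968.75.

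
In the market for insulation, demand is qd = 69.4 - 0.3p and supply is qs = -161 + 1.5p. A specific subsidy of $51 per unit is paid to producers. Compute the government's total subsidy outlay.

Government cost = $2231.25

Pre-subsidy: 69.4 - 0.3p = -161 + 1.5p gives p* = 128, q* = 31.
With the subsidy, sellers receive ps = pb + 51 for each unit, where pb is the price buyers pay.
Supply in terms of pb becomes qs = -161 + 1.5(pb + 51) = -84.5 + 1.5pb. Setting this equal to demand: 69.4 - 0.3pb = -84.5 + 1.5pb, so pb = 85.5.
Sellers receive ps = 85.5 + 51 = 136.5; q' = 69.4 − 0.3·85.5 = 43.75.
Government outlay = subsidy × quantity = 51 × 43.75 = 2231.25.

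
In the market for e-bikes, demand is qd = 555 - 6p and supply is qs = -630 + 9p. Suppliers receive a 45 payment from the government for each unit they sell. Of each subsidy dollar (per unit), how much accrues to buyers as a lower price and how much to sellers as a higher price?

Pre-subsidy: 555 - 6p = -630 + 9p gives p* = 79, q* = 81.
With the subsidy, sellers receive ps = pb + 45 for each unit, where pb is the price buyers pay.
Supply in terms of pb becomes qs = -630 + 9(pb + 45) = -225 + 9pb. Setting this equal to demand: 555 - 6pb = -225 + 9pb, so pb = 52.
Sellers receive ps = 52 + 45 = 97; q' = 555 − 6·52 = 243.
Buyers' price falls by p* − pb = 79 − 52 = 27; sellers' price rises by ps − p* = 97 − 79 = 18.

Buyers gain 27 per unit; sellers gain 18 per unit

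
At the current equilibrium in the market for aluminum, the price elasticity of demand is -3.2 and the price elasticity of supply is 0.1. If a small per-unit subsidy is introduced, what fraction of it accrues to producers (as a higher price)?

Producer share = 32/33

For a small subsidy around the equilibrium, the benefit split depends on the relative slopes, which at a point are proportional to the elasticities.
Buyer share = εs/(εs + |εd|) = 0.1/(0.1 + 3.2) = 1/33; seller share = |εd|/(εs + |εd|) = 32/33.
So producers capture 32/33 of the subsidy.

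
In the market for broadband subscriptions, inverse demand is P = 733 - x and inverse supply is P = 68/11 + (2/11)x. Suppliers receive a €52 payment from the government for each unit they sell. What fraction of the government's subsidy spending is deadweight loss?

Pre-subsidy: 733 - x = 68/11 + (2/11)x gives x* = 615 and P* = 118.
With the subsidy, sellers receive Ps = Pb + 52 for each unit, where Pb is the price buyers pay.
On the curves, Pb = 733 - x and Ps = 68/11 + (2/11)x; the wedge Ps − Pb = 52 gives 68/11 + (2/11)x − (733 - x) = 52, so x' = 659.
Then Pb = 733 − 1·659 = 74 and Ps = 68/11 + (2/11)·659 = 126.
ΔCS = ½(615 + 659)(118 − 74) = 28028; ΔPS = ½(615 + 659)(126 − 118) = 5096.
Government spending = 52 × 659 = 34268.
DWL = ½ × 52 × (659 − 615) = 1144; fraction = 1144 / 34268 = 22/659.

DWL / government spending = 22/659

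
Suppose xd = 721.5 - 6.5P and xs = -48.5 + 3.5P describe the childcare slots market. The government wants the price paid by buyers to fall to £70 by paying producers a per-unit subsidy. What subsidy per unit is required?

Required subsidy s = £20 per unit

At a buyer price of 70, quantity demanded is 721.5 − 6.5·70 = 266.5.
Sellers supply 266.5 only when they receive Ps with -48.5 + 3.5·Ps = 266.5, i.e. Ps = 90.
s = Ps − Pb = 90 − 70 = 20.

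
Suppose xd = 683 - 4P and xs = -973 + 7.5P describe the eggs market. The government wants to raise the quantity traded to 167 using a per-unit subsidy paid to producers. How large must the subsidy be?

At x = 167, invert demand for the buyer price: Pb = (683 − 167)/4 = 129; invert supply for the seller price: Ps = (167 − (-973))/7.5 = 152.
The subsidy must fill the gap: s = Ps − Pb = 152 − 129 = 23.

Required subsidy s = 23 per unit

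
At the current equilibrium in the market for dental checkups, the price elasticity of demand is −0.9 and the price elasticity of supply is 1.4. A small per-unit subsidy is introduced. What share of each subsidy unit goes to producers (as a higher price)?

Producer share = 9/23

For a small subsidy around the equilibrium, the benefit split depends on the relative slopes, which at a point are proportional to the elasticities.
Buyer share = εs/(εs + |εd|) = 1.4/(1.4 + 0.9) = 14/23; seller share = |εd|/(εs + |εd|) = 9/23.
So producers capture 9/23 of the subsidy.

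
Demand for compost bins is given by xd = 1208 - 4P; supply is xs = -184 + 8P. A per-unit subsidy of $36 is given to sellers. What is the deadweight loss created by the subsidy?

Deadweight loss = $1728

Pre-subsidy: 1208 - 4P = -184 + 8P gives P* = 116, x* = 744.
With the subsidy, sellers receive Ps = Pb + 36 for each unit, where Pb is the price buyers pay.
Supply in terms of Pb becomes xs = -184 + 8(Pb + 36) = 104 + 8Pb. Setting this equal to demand: 1208 - 4Pb = 104 + 8Pb, so Pb = 92.
Sellers receive Ps = 92 + 36 = 128; x' = 1208 − 4·92 = 840.
The subsidy expands output by 840 − 744 = 96 past the efficient level; on those units the gap between marginal cost and willingness to pay runs from 0 up to 36.
DWL = ½ × 36 × 96 = 1728.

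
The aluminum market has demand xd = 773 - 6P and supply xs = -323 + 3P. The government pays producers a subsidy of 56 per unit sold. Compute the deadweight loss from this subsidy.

Pre-subsidy: 773 - 6P = -323 + 3P gives P* = 1096/9, x* = 127/3.
With the subsidy, sellers receive Ps = Pb + 56 for each unit, where Pb is the price buyers pay.
Supply in terms of Pb becomes xs = -323 + 3(Pb + 56) = -155 + 3Pb. Setting this equal to demand: 773 - 6Pb = -155 + 3Pb, so Pb = 928/9.
Sellers receive Ps = 928/9 + 56 = 1432/9; x' = 773 − 6·(928/9) = 463/3.
The subsidy expands output by 463/3 − 127/3 = 112 past the efficient level; on those units the gap between marginal cost and willingness to pay runs from 0 up to 56.
DWL = ½ × 56 × 112 = 3136.

Deadweight loss = 3136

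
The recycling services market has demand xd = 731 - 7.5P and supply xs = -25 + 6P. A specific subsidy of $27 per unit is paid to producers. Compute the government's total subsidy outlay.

Government cost = $10827

Pre-subsidy: 731 - 7.5P = -25 + 6P gives P* = 56, x* = 311.
With the subsidy, sellers receive Ps = Pb + 27 for each unit, where Pb is the price buyers pay.
Supply in terms of Pb becomes xs = -25 + 6(Pb + 27) = 137 + 6Pb. Setting this equal to demand: 731 - 7.5Pb = 137 + 6Pb, so Pb = 44.
Sellers receive Ps = 44 + 27 = 71; x' = 731 − 7.5·44 = 401.
Government outlay = subsidy × quantity = 27 × 401 = 10827.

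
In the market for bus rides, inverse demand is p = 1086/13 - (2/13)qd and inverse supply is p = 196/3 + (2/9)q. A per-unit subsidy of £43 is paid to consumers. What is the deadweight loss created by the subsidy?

Deadweight loss = 216333/88

Pre-subsidy: 1086/13 - (2/13)q = 196/3 + (2/9)q gives q* = 1065/22 and p* = 837/11.
With the rebate, buyers effectively pay pb = ps − 43, where ps is the price sellers receive.
On the curves, pb = 1086/13 - (2/13)q and ps = 196/3 + (2/9)q; the wedge ps − pb = 43 gives 196/3 + (2/9)q − (1086/13 - (2/13)q) = 43, so q' = 162.75.
Then pb = 1086/13 − (2/13)·162.75 = 58.5 and ps = 196/3 + (2/9)·162.75 = 101.5.
The subsidy expands output by 162.75 − 1065/22 = 5031/44 past the efficient level; on those units the gap between marginal cost and willingness to pay runs from 0 up to 43.
DWL = ½ × 43 × 5031/44 = 216333/88.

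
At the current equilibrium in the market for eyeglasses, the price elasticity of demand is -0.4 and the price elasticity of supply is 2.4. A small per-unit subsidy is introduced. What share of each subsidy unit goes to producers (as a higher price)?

For a small subsidy around the equilibrium, the benefit split depends on the relative slopes, which at a point are proportional to the elasticities.
Buyer share = εs/(εs + |εd|) = 2.4/(2.4 + 0.4) = 6/7; seller share = |εd|/(εs + |εd|) = 1/7.
So producers capture 1/7 of the subsidy.

Producer share = 1/7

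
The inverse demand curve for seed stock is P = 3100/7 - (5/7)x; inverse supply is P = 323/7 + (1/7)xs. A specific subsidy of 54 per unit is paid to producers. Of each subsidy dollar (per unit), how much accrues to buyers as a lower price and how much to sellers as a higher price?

Pre-subsidy: 3100/7 - (5/7)x = 323/7 + (1/7)x gives x* = 2777/6 and P* = 4715/42.
With the subsidy, sellers receive Ps = Pb + 54 for each unit, where Pb is the price buyers pay.
On the curves, Pb = 3100/7 - (5/7)x and Ps = 323/7 + (1/7)x; the wedge Ps − Pb = 54 gives 323/7 + (1/7)x − (3100/7 - (5/7)x) = 54, so x' = 3155/6.
Then Pb = 3100/7 − (5/7)·(3155/6) = 2825/42 and Ps = 323/7 + (1/7)·(3155/6) = 5093/42.
Buyers' price falls by P* − Pb = 4715/42 − 2825/42 = 45; sellers' price rises by Ps − P* = 5093/42 − 4715/42 = 9.

Buyers gain 45 per unit; sellers gain 9 per unit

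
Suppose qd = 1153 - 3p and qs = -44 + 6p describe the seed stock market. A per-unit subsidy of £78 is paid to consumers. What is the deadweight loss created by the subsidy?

Deadweight loss = £6084

Pre-subsidy: 1153 - 3p = -44 + 6p gives p* = 133, q* = 754.
With the rebate, buyers effectively pay pb = ps − 78, where ps is the price sellers receive.
Demand in terms of ps becomes qd = 1153 − 3(ps − 78) = 1387 - 3ps. Setting this equal to supply: 1387 - 3ps = -44 + 6ps, so ps = 159.
Buyers pay pb = 159 − 78 = 81; q' = -44 + 6·159 = 910.
The subsidy expands output by 910 − 754 = 156 past the efficient level; on those units the gap between marginal cost and willingness to pay runs from 0 up to 78.
DWL = ½ × 78 × 156 = 6084.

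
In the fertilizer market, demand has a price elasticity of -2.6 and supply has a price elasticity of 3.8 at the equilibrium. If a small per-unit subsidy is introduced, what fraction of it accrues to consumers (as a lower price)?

For a small subsidy around the equilibrium, the benefit split depends on the relative slopes, which at a point are proportional to the elasticities.
Buyer share = εs/(εs + |εd|) = 3.8/(3.8 + 2.6) = 0.59375; seller share = |εd|/(εs + |εd|) = 0.40625.

Consumer share = 0.59375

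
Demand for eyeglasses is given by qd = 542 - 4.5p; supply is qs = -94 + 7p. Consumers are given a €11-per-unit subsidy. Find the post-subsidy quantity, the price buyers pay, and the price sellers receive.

Pre-subsidy: 542 - 4.5p = -94 + 7p gives p* = 1272/23, q* = 6742/23.
With the rebate, buyers effectively pay pb = ps − 11, where ps is the price sellers receive.
Demand in terms of ps becomes qd = 542 − 4.5(ps − 11) = 591.5 - 4.5ps. Setting this equal to supply: 591.5 - 4.5ps = -94 + 7ps, so ps = 1371/23.
Buyers pay pb = 1371/23 − 11 = 1118/23; q' = -94 + 7·(1371/23) = 7435/23.

q' = 7435/23; buyers pay 1118/23; sellers receive 1371/23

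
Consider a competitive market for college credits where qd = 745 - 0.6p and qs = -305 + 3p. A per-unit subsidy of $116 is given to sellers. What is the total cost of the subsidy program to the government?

Government cost = $72848

Pre-subsidy: 745 - 0.6p = -305 + 3p gives p* = 875/3, q* = 570.
With the subsidy, sellers receive ps = pb + 116 for each unit, where pb is the price buyers pay.
Supply in terms of pb becomes qs = -305 + 3(pb + 116) = 43 + 3pb. Setting this equal to demand: 745 - 0.6pb = 43 + 3pb, so pb = 195.
Sellers receive ps = 195 + 116 = 311; q' = 745 − 0.6·195 = 628.
Government outlay = subsidy × quantity = 116 × 628 = 72848.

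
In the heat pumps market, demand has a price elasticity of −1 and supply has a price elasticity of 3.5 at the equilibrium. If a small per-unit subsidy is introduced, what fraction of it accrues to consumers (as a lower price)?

Consumer share = 7/9

For a small subsidy around the equilibrium, the benefit split depends on the relative slopes, which at a point are proportional to the elasticities.
Buyer share = εs/(εs + |εd|) = 3.5/(3.5 + 1) = 7/9; seller share = |εd|/(εs + |εd|) = 2/9.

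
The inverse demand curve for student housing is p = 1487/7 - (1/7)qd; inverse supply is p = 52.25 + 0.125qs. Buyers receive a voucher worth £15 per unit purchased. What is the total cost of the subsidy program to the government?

Pre-subsidy: 1487/7 - (1/7)q = 52.25 + 0.125q gives q* = 598 and p* = 127.
With the rebate, buyers effectively pay pb = ps − 15, where ps is the price sellers receive.
On the curves, pb = 1487/7 - (1/7)q and ps = 52.25 + 0.125q; the wedge ps − pb = 15 gives 52.25 + 0.125q − (1487/7 - (1/7)q) = 15, so q' = 654.
Then pb = 1487/7 − (1/7)·654 = 119 and ps = 52.25 + 0.125·654 = 134.
Government outlay = subsidy × quantity = 15 × 654 = 9810.

Government cost = £9810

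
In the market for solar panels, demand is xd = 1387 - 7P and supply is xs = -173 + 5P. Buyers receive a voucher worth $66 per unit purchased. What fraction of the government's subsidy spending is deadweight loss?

Pre-subsidy: 1387 - 7P = -173 + 5P gives P* = 130, x* = 477.
With the rebate, buyers effectively pay Pb = Ps − 66, where Ps is the price sellers receive.
Demand in terms of Ps becomes xd = 1387 − 7(Ps − 66) = 1849 - 7Ps. Setting this equal to supply: 1849 - 7Ps = -173 + 5Ps, so Ps = 168.5.
Buyers pay Pb = 168.5 − 66 = 102.5; x' = -173 + 5·168.5 = 669.5.
ΔCS = ½(477 + 669.5)(130 − 102.5) = 15764.375; ΔPS = ½(477 + 669.5)(168.5 − 130) = 22070.125.
Government spending = 66 × 669.5 = 44187.
DWL = ½ × 66 × (669.5 − 477) = 6352.5; fraction = 6352.5 / 44187 = 385/2678.

DWL / government spending = 385/2678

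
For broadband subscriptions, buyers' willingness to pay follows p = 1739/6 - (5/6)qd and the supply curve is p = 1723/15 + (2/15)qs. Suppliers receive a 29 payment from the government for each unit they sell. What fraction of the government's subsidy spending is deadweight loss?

DWL / government spending = 15/211

Pre-subsidy: 1739/6 - (5/6)q = 1723/15 + (2/15)q gives q* = 181 and p* = 139.
With the subsidy, sellers receive ps = pb + 29 for each unit, where pb is the price buyers pay.
On the curves, pb = 1739/6 - (5/6)q and ps = 1723/15 + (2/15)q; the wedge ps − pb = 29 gives 1723/15 + (2/15)q − (1739/6 - (5/6)q) = 29, so q' = 211.
Then pb = 1739/6 − (5/6)·211 = 114 and ps = 1723/15 + (2/15)·211 = 143.
ΔCS = ½(181 + 211)(139 − 114) = 4900; ΔPS = ½(181 + 211)(143 − 139) = 784.
Government spending = 29 × 211 = 6119.
DWL = ½ × 29 × (211 − 181) = 435; fraction = 435 / 6119 = 15/211.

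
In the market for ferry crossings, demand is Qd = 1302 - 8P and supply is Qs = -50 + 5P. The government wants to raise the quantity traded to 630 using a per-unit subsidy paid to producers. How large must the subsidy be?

Required subsidy s = 52 per unit

At Q = 630, invert demand for the buyer price: Pb = (1302 − 630)/8 = 84; invert supply for the seller price: Ps = (630 − (-50))/5 = 136.
The subsidy must fill the gap: s = Ps − Pb = 136 − 84 = 52.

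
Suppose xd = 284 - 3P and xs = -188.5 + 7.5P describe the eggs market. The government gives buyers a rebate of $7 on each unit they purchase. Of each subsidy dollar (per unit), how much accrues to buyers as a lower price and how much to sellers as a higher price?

Buyers gain $5 per unit; sellers gain $2 per unit

Pre-subsidy: 284 - 3P = -188.5 + 7.5P gives P* = 45, x* = 149.
With the rebate, buyers effectively pay Pb = Ps − 7, where Ps is the price sellers receive.
Demand in terms of Ps becomes xd = 284 − 3(Ps − 7) = 305 - 3Ps. Setting this equal to supply: 305 - 3Ps = -188.5 + 7.5Ps, so Ps = 47.
Buyers pay Pb = 47 − 7 = 40; x' = -188.5 + 7.5·47 = 164.
Buyers' price falls by P* − Pb = 45 − 40 = 5; sellers' price rises by Ps − P* = 47 − 45 = 2.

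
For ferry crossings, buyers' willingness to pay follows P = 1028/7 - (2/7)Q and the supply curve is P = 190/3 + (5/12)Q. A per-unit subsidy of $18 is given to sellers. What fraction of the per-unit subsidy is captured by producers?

Producer share = 35/59

Pre-subsidy: 1028/7 - (2/7)Q = 190/3 + (5/12)Q gives Q* = 7016/59 and P* = 6660/59.
With the subsidy, sellers receive Ps = Pb + 18 for each unit, where Pb is the price buyers pay.
On the curves, Pb = 1028/7 - (2/7)Q and Ps = 190/3 + (5/12)Q; the wedge Ps − Pb = 18 gives 190/3 + (5/12)Q − (1028/7 - (2/7)Q) = 18, so Q' = 8528/59.
Then Pb = 1028/7 − (2/7)·(8528/59) = 6228/59 and Ps = 190/3 + (5/12)·(8528/59) = 7290/59.
Buyers' price falls by P* − Pb = 6660/59 − 6228/59 = 432/59; sellers' price rises by Ps − P* = 7290/59 − 6660/59 = 630/59.
So producers capture (630/59)/18 = 35/59 of each unit of subsidy.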